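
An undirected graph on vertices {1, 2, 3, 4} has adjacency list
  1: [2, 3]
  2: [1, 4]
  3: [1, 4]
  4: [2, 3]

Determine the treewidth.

2

A width-2 tree decomposition is:
Bags: B1 = {1, 2, 4}  B2 = {1, 3, 4}
Tree: B1–B2
Every bag has size at most 3, so the width is 3 − 1 = 2 and tw(G) ≤ 2. Since 4–2–1–3–4 is a cycle in G, G is not acyclic. Forests are exactly the graphs of treewidth ≤ 1, so tw(G) ≥ 2. Combining the bounds, tw(G) = 2.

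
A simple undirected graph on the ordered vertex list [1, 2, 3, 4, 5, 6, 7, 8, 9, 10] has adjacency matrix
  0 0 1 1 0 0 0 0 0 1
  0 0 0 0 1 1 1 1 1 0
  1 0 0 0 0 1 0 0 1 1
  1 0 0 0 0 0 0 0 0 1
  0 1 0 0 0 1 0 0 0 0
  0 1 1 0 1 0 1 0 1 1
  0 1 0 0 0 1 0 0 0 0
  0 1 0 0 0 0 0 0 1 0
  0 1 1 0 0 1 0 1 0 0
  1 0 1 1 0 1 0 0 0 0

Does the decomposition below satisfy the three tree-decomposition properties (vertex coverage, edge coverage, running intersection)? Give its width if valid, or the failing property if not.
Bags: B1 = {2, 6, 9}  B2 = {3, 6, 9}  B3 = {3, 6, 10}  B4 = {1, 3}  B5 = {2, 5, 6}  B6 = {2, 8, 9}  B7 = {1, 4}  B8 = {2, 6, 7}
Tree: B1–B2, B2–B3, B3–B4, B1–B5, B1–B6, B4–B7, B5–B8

No — edge (10,1) lies in no bag.

A tree decomposition must satisfy three properties: every vertex lies in some bag; for every edge, both endpoints lie together in some bag; and for every vertex, the bags containing it form a connected subtree. Here edge (10,1) lies in no bag, so the decomposition is invalid.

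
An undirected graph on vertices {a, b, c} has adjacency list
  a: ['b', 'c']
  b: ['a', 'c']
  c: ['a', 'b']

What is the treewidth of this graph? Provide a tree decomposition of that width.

A single bag containing all 3 vertices is trivially a valid decomposition of width 2. For the lower bound, the 3 vertices {a, b, c} are pairwise adjacent, and any tree decomposition puts a clique entirely inside one bag — forcing width ≥ 2. Hence tw(G) = 2 exactly.

Treewidth 2.
One optimal decomposition is:
Bags: B1 = {a, b, c}
Tree: (single bag)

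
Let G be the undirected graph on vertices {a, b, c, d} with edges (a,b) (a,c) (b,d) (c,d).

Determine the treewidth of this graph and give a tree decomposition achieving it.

Treewidth 2.
Bags: B1 = {a, c, d}  B2 = {a, b, d}
Tree: B1–B2

The largest bag has 3 vertices, giving width 2; this decomposition certifies tw(G) ≤ 2. Since d–c–a–b–d is a cycle in G, G is not acyclic. Forests are exactly the graphs of treewidth ≤ 1, so tw(G) ≥ 2. Hence tw(G) = 2 exactly.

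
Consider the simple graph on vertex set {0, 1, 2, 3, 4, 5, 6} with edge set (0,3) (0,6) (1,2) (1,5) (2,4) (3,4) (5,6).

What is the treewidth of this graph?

2

A width-2 tree decomposition is:
Bags: B1 = {0, 3, 6}  B2 = {3, 4, 6}  B3 = {2, 4, 6}  B4 = {1, 2, 6}  B5 = {1, 5, 6}
Tree: B1–B2, B2–B3, B3–B4, B4–B5
Every bag has size at most 3, so the width is 3 − 1 = 2 and tw(G) ≤ 2. The edges 6–0–3–4–2–1–5–6 form a cycle, so G is not a tree and its treewidth is at least 2. Hence tw(G) = 2 exactly.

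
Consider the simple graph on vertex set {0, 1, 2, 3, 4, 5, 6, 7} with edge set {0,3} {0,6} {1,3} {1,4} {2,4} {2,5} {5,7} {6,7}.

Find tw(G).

2

A width-2 tree decomposition is:
Bags: B1 = {0, 1, 3}  B2 = {0, 1, 4}  B3 = {0, 2, 4}  B4 = {0, 2, 5}  B5 = {0, 5, 7}  B6 = {0, 6, 7}
Tree: B1–B2, B2–B3, B3–B4, B4–B5, B5–B6
Each bag holds 3 vertices, so the decomposition has width 2, which upper-bounds the treewidth. The edges 0–3–1–4–2–5–7–6–0 form a cycle, so G is not a tree and its treewidth is at least 2. Combining the bounds, tw(G) = 2.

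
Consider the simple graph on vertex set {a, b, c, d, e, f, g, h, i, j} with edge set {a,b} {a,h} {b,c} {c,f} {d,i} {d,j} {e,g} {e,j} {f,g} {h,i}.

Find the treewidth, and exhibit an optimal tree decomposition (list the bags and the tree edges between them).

Treewidth 2.
One such decomposition:
Bags: B1 = {e, f, g}  B2 = {c, e, f}  B3 = {b, c, e}  B4 = {a, b, e}  B5 = {a, e, h}  B6 = {e, h, i}  B7 = {d, e, i}  B8 = {d, e, j}
Tree: B1–B2, B2–B3, B3–B4, B4–B5, B5–B6, B6–B7, B7–B8

Every bag has size at most 3, so the width is 3 − 1 = 2 and tw(G) ≤ 2. Since e–g–f–c–b–a–h–i–d–j–e is a cycle in G, G is not acyclic. Forests are exactly the graphs of treewidth ≤ 1, so tw(G) ≥ 2. Therefore the treewidth is 2.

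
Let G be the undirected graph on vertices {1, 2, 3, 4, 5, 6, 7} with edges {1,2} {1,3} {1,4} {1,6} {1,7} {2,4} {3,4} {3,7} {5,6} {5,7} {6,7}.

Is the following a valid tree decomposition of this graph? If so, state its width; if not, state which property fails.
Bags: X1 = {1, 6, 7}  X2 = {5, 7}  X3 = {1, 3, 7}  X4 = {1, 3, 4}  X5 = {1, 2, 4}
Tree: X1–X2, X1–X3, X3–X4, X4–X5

No — edge (6,5) lies in no bag.

A tree decomposition must satisfy three properties: every vertex lies in some bag; for every edge, both endpoints lie together in some bag; and for every vertex, the bags containing it form a connected subtree. Here edge (6,5) lies in no bag, so the decomposition is invalid.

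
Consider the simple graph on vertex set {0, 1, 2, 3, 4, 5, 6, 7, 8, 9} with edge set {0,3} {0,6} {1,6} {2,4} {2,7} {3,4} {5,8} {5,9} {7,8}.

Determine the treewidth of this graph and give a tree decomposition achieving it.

Treewidth 1.
One such decomposition:
Bags: B1 = {1, 6}  B2 = {0, 6}  B3 = {0, 3}  B4 = {3, 4}  B5 = {2, 4}  B6 = {2, 7}  B7 = {7, 8}  B8 = {5, 8}  B9 = {5, 9}
Tree: B1–B2, B2–B3, B3–B4, B4–B5, B5–B6, B6–B7, B7–B8, B8–B9

Each bag holds 2 vertices, so the decomposition has width 1, which upper-bounds the treewidth. G has an edge, so its treewidth is at least 1. Combining the bounds, tw(G) = 1.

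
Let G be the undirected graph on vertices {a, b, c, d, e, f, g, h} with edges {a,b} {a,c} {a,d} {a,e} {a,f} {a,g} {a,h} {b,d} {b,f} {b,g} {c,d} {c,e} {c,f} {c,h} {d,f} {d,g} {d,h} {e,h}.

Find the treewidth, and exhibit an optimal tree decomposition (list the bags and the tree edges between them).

Treewidth 3.
One such decomposition:
Bags: B1 = {a, c, e, h}  B2 = {a, c, d, h}  B3 = {a, c, d, f}  B4 = {a, b, d, f}  B5 = {a, b, d, g}
Tree: B1–B2, B2–B3, B3–B4, B4–B5

Each bag holds 4 vertices, so the decomposition has width 3, which upper-bounds the treewidth. On the other hand G contains the 4-clique {a, b, d, g}. A clique must lie in a single bag of any decomposition, so no decomposition can have width below 3. Combining the bounds, tw(G) = 3.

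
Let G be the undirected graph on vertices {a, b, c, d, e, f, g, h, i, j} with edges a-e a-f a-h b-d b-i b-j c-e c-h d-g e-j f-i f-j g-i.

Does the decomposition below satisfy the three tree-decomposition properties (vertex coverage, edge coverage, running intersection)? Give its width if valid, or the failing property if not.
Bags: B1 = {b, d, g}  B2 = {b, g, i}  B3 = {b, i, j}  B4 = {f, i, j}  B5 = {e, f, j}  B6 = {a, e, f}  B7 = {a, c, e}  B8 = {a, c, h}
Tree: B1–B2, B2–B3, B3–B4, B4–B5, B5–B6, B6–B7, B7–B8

Yes; width 2.

Checking the three conditions: (i) the bags cover all of {a, b, c, d, e, f, g, h, i, j}; (ii) for each edge, some bag contains both endpoints; (iii) the bags containing any fixed vertex form a subtree. All hold, so the decomposition is valid with width 3 − 1 = 2.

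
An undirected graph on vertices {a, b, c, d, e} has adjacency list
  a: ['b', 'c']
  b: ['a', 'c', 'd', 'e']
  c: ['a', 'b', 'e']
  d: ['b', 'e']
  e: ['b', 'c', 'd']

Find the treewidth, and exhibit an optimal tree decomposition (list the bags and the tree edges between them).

The largest bag has 3 vertices, giving width 2; this decomposition certifies tw(G) ≤ 2. On the other hand G contains the 3-clique {b, d, e}. A clique must lie in a single bag of any decomposition, so no decomposition can have width below 2. Hence tw(G) = 2 exactly.

Treewidth 2.
Bags: B1 = {a, b, c}  B2 = {b, c, e}  B3 = {b, d, e}
Tree: B1–B2, B2–B3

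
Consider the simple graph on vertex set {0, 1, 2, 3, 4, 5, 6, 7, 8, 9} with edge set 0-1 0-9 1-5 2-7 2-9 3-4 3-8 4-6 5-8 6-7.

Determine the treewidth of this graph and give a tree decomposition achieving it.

Treewidth 2.
One optimal decomposition is:
Bags: B1 = {0, 1, 5}  B2 = {0, 5, 9}  B3 = {2, 5, 9}  B4 = {2, 5, 7}  B5 = {5, 6, 7}  B6 = {4, 5, 6}  B7 = {3, 4, 5}  B8 = {3, 5, 8}
Tree: B1–B2, B2–B3, B3–B4, B4–B5, B5–B6, B6–B7, B7–B8

Each bag holds 3 vertices, so the decomposition has width 2, which upper-bounds the treewidth. The edges 5–1–0–9–2–7–6–4–3–8–5 form a cycle, so G is not a tree and its treewidth is at least 2. Therefore the treewidth is 2.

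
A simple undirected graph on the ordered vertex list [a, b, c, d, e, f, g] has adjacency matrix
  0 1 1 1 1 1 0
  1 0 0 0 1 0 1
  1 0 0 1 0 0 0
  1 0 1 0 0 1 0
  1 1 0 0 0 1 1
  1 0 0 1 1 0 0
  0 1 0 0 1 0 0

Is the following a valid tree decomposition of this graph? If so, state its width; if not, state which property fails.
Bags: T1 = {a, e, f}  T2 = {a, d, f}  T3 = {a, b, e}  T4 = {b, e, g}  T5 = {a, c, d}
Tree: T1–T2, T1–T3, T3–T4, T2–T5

Yes; width 2.

Vertex coverage: the bags together contain {a, b, c, d, e, f, g}, the full vertex set. Edge coverage: each edge of G has both endpoints in at least one bag. Running intersection: for every vertex, the bags containing it form a connected subtree. All three properties hold, so this is a valid tree decomposition of width max|bag| − 1 = 2, and hence tw(G) ≤ 2.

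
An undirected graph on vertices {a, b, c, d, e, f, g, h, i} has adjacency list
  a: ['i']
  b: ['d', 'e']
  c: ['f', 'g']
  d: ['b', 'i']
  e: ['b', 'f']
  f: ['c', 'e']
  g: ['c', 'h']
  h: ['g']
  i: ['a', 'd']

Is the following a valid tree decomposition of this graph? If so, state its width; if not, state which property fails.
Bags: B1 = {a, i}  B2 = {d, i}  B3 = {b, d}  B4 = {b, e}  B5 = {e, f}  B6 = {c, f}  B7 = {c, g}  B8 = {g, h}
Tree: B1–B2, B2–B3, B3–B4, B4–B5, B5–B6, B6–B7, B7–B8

Yes; width 1.

Vertex coverage: the bags together contain {a, b, c, d, e, f, g, h, i}, the full vertex set. Edge coverage: each edge of G has both endpoints in at least one bag. Running intersection: for every vertex, the bags containing it form a connected subtree. All three properties hold, so this is a valid tree decomposition of width max|bag| − 1 = 1, and hence tw(G) ≤ 1.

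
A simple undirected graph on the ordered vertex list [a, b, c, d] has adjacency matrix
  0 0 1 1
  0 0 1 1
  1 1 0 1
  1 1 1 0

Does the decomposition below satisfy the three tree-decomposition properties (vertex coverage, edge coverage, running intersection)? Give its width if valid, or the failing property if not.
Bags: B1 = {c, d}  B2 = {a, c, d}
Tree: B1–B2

A tree decomposition must satisfy three properties: every vertex lies in some bag; for every edge, both endpoints lie together in some bag; and for every vertex, the bags containing it form a connected subtree. Here vertex b appears in no bag, so the decomposition is invalid.

No — vertex b appears in no bag.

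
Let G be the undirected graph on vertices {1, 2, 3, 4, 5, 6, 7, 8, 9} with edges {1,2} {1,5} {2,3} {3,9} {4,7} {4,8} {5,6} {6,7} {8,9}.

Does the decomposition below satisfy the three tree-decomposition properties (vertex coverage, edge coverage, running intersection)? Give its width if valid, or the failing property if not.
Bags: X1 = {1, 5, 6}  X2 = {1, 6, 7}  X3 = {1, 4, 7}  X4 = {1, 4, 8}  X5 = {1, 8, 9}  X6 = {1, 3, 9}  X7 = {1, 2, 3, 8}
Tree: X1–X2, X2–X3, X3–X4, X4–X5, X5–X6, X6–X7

No — bags containing vertex 8 are not connected in the tree.

A tree decomposition must satisfy three properties: every vertex lies in some bag; for every edge, both endpoints lie together in some bag; and for every vertex, the bags containing it form a connected subtree. Here bags containing vertex 8 are not connected in the tree, so the decomposition is invalid.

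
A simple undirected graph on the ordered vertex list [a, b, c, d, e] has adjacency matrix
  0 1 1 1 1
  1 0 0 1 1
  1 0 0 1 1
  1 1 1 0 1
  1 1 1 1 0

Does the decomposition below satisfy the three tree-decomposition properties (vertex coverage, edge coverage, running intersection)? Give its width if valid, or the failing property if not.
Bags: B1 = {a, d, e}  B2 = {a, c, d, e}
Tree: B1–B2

No — vertex b appears in no bag.

A tree decomposition must satisfy three properties: every vertex lies in some bag; for every edge, both endpoints lie together in some bag; and for every vertex, the bags containing it form a connected subtree. Here vertex b appears in no bag, so the decomposition is invalid.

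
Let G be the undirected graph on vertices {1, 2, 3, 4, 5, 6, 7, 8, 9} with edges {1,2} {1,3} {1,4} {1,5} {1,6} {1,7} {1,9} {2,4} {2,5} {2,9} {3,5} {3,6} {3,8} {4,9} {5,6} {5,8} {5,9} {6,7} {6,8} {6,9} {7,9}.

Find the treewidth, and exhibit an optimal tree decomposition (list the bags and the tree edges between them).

Treewidth 3.
One such decomposition:
Bags: B1 = {1, 2, 5, 9}  B2 = {1, 5, 6, 9}  B3 = {1, 6, 7, 9}  B4 = {1, 3, 5, 6}  B5 = {3, 5, 6, 8}  B6 = {1, 2, 4, 9}
Tree: B1–B2, B2–B3, B2–B4, B4–B5, B1–B6

The largest bag has 4 vertices, giving width 3; this decomposition certifies tw(G) ≤ 3. On the other hand G contains the 4-clique {3, 5, 6, 8}. A clique must lie in a single bag of any decomposition, so no decomposition can have width below 3. Therefore the treewidth is 3.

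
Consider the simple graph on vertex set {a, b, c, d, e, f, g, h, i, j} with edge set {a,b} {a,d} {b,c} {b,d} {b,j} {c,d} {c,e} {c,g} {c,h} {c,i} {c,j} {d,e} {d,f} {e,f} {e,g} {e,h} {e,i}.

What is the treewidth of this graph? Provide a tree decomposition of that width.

Treewidth 2.
One such decomposition:
Bags: B1 = {c, d, e}  B2 = {b, c, d}  B3 = {d, e, f}  B4 = {a, b, d}  B5 = {b, c, j}  B6 = {c, e, h}  B7 = {c, e, i}  B8 = {c, e, g}
Tree: B1–B2, B1–B3, B2–B4, B2–B5, B1–B6, B6–B7, B7–B8

Each bag holds 3 vertices, so the decomposition has width 2, which upper-bounds the treewidth. For the lower bound, the 3 vertices {a, b, d} are pairwise adjacent, and any tree decomposition puts a clique entirely inside one bag — forcing width ≥ 2. Combining the bounds, tw(G) = 2.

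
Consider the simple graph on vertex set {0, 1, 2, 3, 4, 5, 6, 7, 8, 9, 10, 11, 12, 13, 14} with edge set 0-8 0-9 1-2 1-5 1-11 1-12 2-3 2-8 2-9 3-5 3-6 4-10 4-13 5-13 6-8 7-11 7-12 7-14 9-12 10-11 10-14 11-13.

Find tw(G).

3

A width-3 tree decomposition is:
Bags: B1 = {0, 6, 8, 9}  B2 = {2, 6, 8, 9}  B3 = {2, 3, 6, 9}  B4 = {2, 3, 9, 12}  B5 = {1, 2, 3, 12}  B6 = {1, 3, 5, 12}  B7 = {1, 5, 7, 12}  B8 = {1, 5, 7, 11}  B9 = {5, 7, 11, 13}  B10 = {7, 11, 13, 14}  B11 = {10, 11, 13, 14}  B12 = {4, 10, 13, 14}
Tree: B1–B2, B2–B3, B3–B4, B4–B5, B5–B6, B6–B7, B7–B8, B8–B9, B9–B10, B10–B11, B11–B12
Each bag holds 4 vertices, so the decomposition has width 3, which upper-bounds the treewidth. For the lower bound: the 4 vertex sets {0,6,8}, {9}, {2}, {1,3,5,12} are disjoint, each induces a connected subgraph, and every pair is joined by at least one edge of G. Contracting each set to a single vertex therefore yields K_{4} as a minor, and since treewidth is minor-monotone, tw(G) ≥ tw(K_{4}) = 3. The upper and lower bounds meet at 3, so that is the treewidth.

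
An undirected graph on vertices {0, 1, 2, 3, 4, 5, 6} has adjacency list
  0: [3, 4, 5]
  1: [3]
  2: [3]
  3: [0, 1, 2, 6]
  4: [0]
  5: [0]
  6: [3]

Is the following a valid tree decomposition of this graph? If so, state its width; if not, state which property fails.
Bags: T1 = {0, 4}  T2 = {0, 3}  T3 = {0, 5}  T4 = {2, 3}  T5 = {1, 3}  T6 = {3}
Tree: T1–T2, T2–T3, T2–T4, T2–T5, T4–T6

No — vertex 6 appears in no bag.

A tree decomposition must satisfy three properties: every vertex lies in some bag; for every edge, both endpoints lie together in some bag; and for every vertex, the bags containing it form a connected subtree. Here vertex 6 appears in no bag, so the decomposition is invalid.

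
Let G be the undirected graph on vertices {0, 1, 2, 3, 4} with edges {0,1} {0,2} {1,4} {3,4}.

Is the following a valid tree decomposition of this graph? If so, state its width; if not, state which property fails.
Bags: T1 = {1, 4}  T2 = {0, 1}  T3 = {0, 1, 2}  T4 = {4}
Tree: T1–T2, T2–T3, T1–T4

A tree decomposition must satisfy three properties: every vertex lies in some bag; for every edge, both endpoints lie together in some bag; and for every vertex, the bags containing it form a connected subtree. Here vertex 3 appears in no bag, so the decomposition is invalid.

No — vertex 3 appears in no bag.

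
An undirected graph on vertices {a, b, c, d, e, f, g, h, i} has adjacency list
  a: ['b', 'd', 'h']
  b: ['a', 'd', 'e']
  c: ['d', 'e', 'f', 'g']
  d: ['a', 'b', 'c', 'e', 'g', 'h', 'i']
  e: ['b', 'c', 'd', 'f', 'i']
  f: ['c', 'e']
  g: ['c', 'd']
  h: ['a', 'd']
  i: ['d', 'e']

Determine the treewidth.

2

A width-2 tree decomposition is:
Bags: B1 = {c, d, e}  B2 = {b, d, e}  B3 = {a, b, d}  B4 = {a, d, h}  B5 = {c, e, f}  B6 = {d, e, i}  B7 = {c, d, g}
Tree: B1–B2, B2–B3, B3–B4, B1–B5, B1–B6, B1–B7
Each bag holds 3 vertices, so the decomposition has width 2, which upper-bounds the treewidth. On the other hand G contains the 3-clique {c, d, g}. A clique must lie in a single bag of any decomposition, so no decomposition can have width below 2. Therefore the treewidth is 2.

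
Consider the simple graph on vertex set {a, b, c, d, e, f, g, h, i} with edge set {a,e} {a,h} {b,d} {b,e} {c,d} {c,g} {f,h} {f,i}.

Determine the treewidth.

A width-1 tree decomposition is:
Bags: B1 = {f, i}  B2 = {f, h}  B3 = {a, h}  B4 = {a, e}  B5 = {b, e}  B6 = {b, d}  B7 = {c, d}  B8 = {c, g}
Tree: B1–B2, B2–B3, B3–B4, B4–B5, B5–B6, B6–B7, B7–B8
Every bag has size at most 2, so the width is 2 − 1 = 1 and tw(G) ≤ 1. G has an edge, so its treewidth is at least 1. Therefore the treewidth is 1.

1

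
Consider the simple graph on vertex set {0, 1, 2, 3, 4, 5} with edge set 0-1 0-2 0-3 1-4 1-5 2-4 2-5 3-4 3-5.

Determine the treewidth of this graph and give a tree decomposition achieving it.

Treewidth 3.
One such decomposition:
Bags: B1 = {0, 3, 4, 5}  B2 = {0, 2, 4, 5}  B3 = {0, 1, 4, 5}
Tree: B1–B2, B2–B3

Each bag holds 4 vertices, so the decomposition has width 3, which upper-bounds the treewidth. For the lower bound: the 4 vertex sets {0,3}, {2,5}, {4}, {1} are disjoint, each induces a connected subgraph, and every pair is joined by at least one edge of G. Contracting each set to a single vertex therefore yields K_{4} as a minor, and since treewidth is minor-monotone, tw(G) ≥ tw(K_{4}) = 3. Combining the bounds, tw(G) = 3.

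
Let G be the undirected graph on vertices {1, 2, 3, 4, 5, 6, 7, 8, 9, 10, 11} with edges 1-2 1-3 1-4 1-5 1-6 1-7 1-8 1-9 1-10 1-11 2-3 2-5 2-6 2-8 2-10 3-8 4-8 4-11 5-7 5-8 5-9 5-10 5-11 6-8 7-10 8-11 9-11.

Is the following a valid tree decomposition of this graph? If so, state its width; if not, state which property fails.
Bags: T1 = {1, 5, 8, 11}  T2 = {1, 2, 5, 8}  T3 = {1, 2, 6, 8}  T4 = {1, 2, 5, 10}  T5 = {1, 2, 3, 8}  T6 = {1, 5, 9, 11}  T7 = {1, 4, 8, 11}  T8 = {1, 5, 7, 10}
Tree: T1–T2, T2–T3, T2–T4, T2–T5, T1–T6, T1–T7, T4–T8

Checking the three conditions: (i) the bags cover all of {1, 2, 3, 4, 5, 6, 7, 8, 9, 10, 11}; (ii) for each edge, some bag contains both endpoints; (iii) the bags containing any fixed vertex form a subtree. All hold, so the decomposition is valid with width 4 − 1 = 3.

Yes; width 3.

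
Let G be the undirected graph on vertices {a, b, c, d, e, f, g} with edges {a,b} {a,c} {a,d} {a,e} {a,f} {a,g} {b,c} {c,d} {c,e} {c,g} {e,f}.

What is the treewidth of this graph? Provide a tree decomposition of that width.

The largest bag has 3 vertices, giving width 2; this decomposition certifies tw(G) ≤ 2. On the other hand G contains the 3-clique {a, c, d}. A clique must lie in a single bag of any decomposition, so no decomposition can have width below 2. Therefore the treewidth is 2.

Treewidth 2.
One optimal decomposition is:
Bags: B1 = {a, c, e}  B2 = {a, c, g}  B3 = {a, e, f}  B4 = {a, c, d}  B5 = {a, b, c}
Tree: B1–B2, B1–B3, B2–B4, B2–B5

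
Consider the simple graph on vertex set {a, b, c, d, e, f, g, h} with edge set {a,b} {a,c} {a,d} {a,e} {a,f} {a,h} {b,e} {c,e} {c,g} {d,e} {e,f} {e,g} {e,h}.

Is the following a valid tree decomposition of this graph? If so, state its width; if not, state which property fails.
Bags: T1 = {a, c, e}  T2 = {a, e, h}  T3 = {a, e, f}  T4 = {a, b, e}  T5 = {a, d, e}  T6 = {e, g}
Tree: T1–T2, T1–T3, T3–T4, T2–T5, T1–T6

A tree decomposition must satisfy three properties: every vertex lies in some bag; for every edge, both endpoints lie together in some bag; and for every vertex, the bags containing it form a connected subtree. Here edge (c,g) lies in no bag, so the decomposition is invalid.

No — edge (c,g) lies in no bag.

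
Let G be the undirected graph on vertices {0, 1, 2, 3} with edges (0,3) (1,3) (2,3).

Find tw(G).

A width-1 tree decomposition is:
Bags: B1 = {1, 3}  B2 = {0, 3}  B3 = {2, 3}
Tree: B1–B2, B1–B3
Each bag holds 2 vertices, so the decomposition has width 1, which upper-bounds the treewidth. Any graph with an edge has treewidth ≥ 1, and G has the edge 1–3. The upper and lower bounds meet at 1, so that is the treewidth.

1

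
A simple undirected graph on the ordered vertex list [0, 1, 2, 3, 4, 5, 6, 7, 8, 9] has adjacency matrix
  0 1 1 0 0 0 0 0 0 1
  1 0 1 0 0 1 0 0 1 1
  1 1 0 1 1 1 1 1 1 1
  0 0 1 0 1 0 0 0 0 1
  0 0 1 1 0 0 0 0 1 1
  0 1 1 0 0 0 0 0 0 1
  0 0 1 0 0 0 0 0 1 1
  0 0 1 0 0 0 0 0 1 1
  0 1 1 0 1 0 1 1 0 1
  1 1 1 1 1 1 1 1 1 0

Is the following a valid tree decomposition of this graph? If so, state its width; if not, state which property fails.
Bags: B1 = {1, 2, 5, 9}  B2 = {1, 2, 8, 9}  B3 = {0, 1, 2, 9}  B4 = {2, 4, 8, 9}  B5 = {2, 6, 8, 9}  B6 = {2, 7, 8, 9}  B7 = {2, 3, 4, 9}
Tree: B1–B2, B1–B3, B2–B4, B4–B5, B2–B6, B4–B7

Checking the three conditions: (i) the bags cover all of {0, 1, 2, 3, 4, 5, 6, 7, 8, 9}; (ii) for each edge, some bag contains both endpoints; (iii) the bags containing any fixed vertex form a subtree. All hold, so the decomposition is valid with width 4 − 1 = 3.

Yes; width 3.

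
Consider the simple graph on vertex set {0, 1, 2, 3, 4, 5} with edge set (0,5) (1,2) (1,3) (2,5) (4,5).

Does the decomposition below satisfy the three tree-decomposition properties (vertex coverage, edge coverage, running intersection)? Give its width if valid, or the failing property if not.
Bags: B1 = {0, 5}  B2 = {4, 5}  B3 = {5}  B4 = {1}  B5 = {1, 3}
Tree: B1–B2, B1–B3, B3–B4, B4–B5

No — vertex 2 appears in no bag.

A tree decomposition must satisfy three properties: every vertex lies in some bag; for every edge, both endpoints lie together in some bag; and for every vertex, the bags containing it form a connected subtree. Here vertex 2 appears in no bag, so the decomposition is invalid.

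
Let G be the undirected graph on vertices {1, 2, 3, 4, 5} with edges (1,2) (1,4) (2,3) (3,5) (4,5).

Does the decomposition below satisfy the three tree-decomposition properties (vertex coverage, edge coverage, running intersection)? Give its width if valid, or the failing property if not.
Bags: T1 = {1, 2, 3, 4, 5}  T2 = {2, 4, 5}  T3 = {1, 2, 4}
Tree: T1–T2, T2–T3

A tree decomposition must satisfy three properties: every vertex lies in some bag; for every edge, both endpoints lie together in some bag; and for every vertex, the bags containing it form a connected subtree. Here bags containing vertex 1 are not connected in the tree, so the decomposition is invalid.

No — bags containing vertex 1 are not connected in the tree.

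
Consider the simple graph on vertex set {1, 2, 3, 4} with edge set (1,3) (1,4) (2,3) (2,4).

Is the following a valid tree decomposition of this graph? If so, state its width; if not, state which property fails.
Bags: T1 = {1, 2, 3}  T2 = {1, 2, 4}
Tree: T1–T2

Yes; width 2.

Checking the three conditions: (i) the bags cover all of {1, 2, 3, 4}; (ii) for each edge, some bag contains both endpoints; (iii) the bags containing any fixed vertex form a subtree. All hold, so the decomposition is valid with width 3 − 1 = 2.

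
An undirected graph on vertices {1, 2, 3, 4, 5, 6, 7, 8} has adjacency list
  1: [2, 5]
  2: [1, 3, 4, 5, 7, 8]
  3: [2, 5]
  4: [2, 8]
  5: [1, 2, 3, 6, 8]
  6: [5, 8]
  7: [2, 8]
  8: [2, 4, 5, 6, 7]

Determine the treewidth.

2

A width-2 tree decomposition is:
Bags: B1 = {2, 5, 8}  B2 = {5, 6, 8}  B3 = {2, 7, 8}  B4 = {1, 2, 5}  B5 = {2, 4, 8}  B6 = {2, 3, 5}
Tree: B1–B2, B1–B3, B1–B4, B1–B5, B4–B6
The largest bag has 3 vertices, giving width 2; this decomposition certifies tw(G) ≤ 2. On the other hand G contains the 3-clique {2, 4, 8}. A clique must lie in a single bag of any decomposition, so no decomposition can have width below 2. Hence tw(G) = 2 exactly.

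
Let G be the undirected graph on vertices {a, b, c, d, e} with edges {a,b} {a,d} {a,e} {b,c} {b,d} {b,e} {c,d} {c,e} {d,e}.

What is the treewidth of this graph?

A width-3 tree decomposition is:
Bags: B1 = {a, b, d, e}  B2 = {b, c, d, e}
Tree: B1–B2
Each bag holds 4 vertices, so the decomposition has width 3, which upper-bounds the treewidth. On the other hand G contains the 4-clique {b, c, d, e}. A clique must lie in a single bag of any decomposition, so no decomposition can have width below 3. The upper and lower bounds meet at 3, so that is the treewidth.

3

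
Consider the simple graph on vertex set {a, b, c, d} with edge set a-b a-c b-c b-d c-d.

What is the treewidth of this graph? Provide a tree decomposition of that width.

Treewidth 2.
Bags: B1 = {b, c, d}  B2 = {a, b, c}
Tree: B1–B2

Each bag holds 3 vertices, so the decomposition has width 2, which upper-bounds the treewidth. For the lower bound, the 3 vertices {b, c, d} are pairwise adjacent, and any tree decomposition puts a clique entirely inside one bag — forcing width ≥ 2. Therefore the treewidth is 2.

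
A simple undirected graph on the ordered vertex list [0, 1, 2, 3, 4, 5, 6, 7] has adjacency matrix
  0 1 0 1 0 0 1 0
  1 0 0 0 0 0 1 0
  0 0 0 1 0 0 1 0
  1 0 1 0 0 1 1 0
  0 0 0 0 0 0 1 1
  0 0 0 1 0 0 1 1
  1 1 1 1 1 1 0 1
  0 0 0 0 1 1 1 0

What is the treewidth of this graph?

2

A width-2 tree decomposition is:
Bags: B1 = {0, 1, 6}  B2 = {0, 3, 6}  B3 = {3, 5, 6}  B4 = {2, 3, 6}  B5 = {5, 6, 7}  B6 = {4, 6, 7}
Tree: B1–B2, B2–B3, B3–B4, B3–B5, B5–B6
Each bag holds 3 vertices, so the decomposition has width 2, which upper-bounds the treewidth. On the other hand G contains the 3-clique {0, 1, 6}. A clique must lie in a single bag of any decomposition, so no decomposition can have width below 2. The upper and lower bounds meet at 2, so that is the treewidth.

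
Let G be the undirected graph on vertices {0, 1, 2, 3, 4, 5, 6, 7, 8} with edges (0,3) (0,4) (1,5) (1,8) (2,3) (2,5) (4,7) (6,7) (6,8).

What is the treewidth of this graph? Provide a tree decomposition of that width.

Treewidth 2.
Bags: B1 = {6, 7, 8}  B2 = {1, 7, 8}  B3 = {1, 5, 7}  B4 = {2, 5, 7}  B5 = {2, 3, 7}  B6 = {0, 3, 7}  B7 = {0, 4, 7}
Tree: B1–B2, B2–B3, B3–B4, B4–B5, B5–B6, B6–B7

Every bag has size at most 3, so the width is 3 − 1 = 2 and tw(G) ≤ 2. Since 7–6–8–1–5–2–3–0–4–7 is a cycle in G, G is not acyclic. Forests are exactly the graphs of treewidth ≤ 1, so tw(G) ≥ 2. Combining the bounds, tw(G) = 2.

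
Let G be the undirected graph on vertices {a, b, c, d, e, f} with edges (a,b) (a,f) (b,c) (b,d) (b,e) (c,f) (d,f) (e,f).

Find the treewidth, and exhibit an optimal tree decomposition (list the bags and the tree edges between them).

Treewidth 2.
One such decomposition:
Bags: B1 = {b, d, f}  B2 = {b, c, f}  B3 = {a, b, f}  B4 = {b, e, f}
Tree: B1–B2, B2–B3, B3–B4

Every bag has size at most 3, so the width is 3 − 1 = 2 and tw(G) ≤ 2. For the lower bound, G contains the cycle b–d–f–c–b, so G is not a forest; only forests have treewidth ≤ 1, hence tw(G) ≥ 2. Hence tw(G) = 2 exactly.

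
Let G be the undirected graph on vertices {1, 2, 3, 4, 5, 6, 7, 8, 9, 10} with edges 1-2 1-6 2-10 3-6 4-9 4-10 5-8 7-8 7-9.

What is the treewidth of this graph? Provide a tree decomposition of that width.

Each bag holds 2 vertices, so the decomposition has width 1, which upper-bounds the treewidth. Any graph with an edge has treewidth ≥ 1, and G has the edge 3–6. The upper and lower bounds meet at 1, so that is the treewidth.

Treewidth 1.
Bags: B1 = {3, 6}  B2 = {1, 6}  B3 = {1, 2}  B4 = {2, 10}  B5 = {4, 10}  B6 = {4, 9}  B7 = {7, 9}  B8 = {7, 8}  B9 = {5, 8}
Tree: B1–B2, B2–B3, B3–B4, B4–B5, B5–B6, B6–B7, B7–B8, B8–B9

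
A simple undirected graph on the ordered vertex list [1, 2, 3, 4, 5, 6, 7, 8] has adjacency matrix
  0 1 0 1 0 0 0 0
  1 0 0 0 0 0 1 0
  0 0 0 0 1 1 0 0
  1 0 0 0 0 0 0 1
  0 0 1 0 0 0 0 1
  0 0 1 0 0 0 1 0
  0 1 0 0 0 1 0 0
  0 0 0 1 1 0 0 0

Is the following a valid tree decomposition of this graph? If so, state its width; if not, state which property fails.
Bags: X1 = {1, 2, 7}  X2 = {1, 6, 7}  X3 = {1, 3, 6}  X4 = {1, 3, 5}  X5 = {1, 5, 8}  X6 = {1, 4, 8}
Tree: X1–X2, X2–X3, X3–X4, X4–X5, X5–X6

Yes; width 2.

Checking the three conditions: (i) the bags cover all of {1, 2, 3, 4, 5, 6, 7, 8}; (ii) for each edge, some bag contains both endpoints; (iii) the bags containing any fixed vertex form a subtree. All hold, so the decomposition is valid with width 3 − 1 = 2.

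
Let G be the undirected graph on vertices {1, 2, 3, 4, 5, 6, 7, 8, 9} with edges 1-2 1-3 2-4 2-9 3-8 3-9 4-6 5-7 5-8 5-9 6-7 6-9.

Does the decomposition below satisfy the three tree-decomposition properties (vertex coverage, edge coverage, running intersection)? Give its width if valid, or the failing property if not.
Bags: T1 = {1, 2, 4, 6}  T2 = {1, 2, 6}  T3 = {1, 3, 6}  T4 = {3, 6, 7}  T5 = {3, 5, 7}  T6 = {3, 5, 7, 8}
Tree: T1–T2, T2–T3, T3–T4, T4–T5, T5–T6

No — vertex 9 appears in no bag.

A tree decomposition must satisfy three properties: every vertex lies in some bag; for every edge, both endpoints lie together in some bag; and for every vertex, the bags containing it form a connected subtree. Here vertex 9 appears in no bag, so the decomposition is invalid.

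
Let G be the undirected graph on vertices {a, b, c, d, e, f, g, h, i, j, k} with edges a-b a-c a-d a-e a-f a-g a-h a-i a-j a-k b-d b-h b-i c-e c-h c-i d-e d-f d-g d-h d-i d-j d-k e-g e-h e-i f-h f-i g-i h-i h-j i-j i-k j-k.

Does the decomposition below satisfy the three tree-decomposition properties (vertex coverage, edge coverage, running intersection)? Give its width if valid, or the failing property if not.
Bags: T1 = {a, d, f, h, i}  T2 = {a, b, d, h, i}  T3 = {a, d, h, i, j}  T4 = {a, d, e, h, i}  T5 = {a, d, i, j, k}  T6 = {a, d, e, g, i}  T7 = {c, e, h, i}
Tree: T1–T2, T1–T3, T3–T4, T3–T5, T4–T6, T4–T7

A tree decomposition must satisfy three properties: every vertex lies in some bag; for every edge, both endpoints lie together in some bag; and for every vertex, the bags containing it form a connected subtree. Here edge (a,c) lies in no bag, so the decomposition is invalid.

No — edge (a,c) lies in no bag.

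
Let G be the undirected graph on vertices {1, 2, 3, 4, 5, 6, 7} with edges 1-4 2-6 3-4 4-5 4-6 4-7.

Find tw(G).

1

A width-1 tree decomposition is:
Bags: B1 = {2, 6}  B2 = {4, 6}  B3 = {4, 5}  B4 = {1, 4}  B5 = {3, 4}  B6 = {4, 7}
Tree: B1–B2, B2–B3, B2–B4, B3–B5, B4–B6
Each bag holds 2 vertices, so the decomposition has width 1, which upper-bounds the treewidth. Any graph with an edge has treewidth ≥ 1, and G has the edge 6–2. The upper and lower bounds meet at 1, so that is the treewidth.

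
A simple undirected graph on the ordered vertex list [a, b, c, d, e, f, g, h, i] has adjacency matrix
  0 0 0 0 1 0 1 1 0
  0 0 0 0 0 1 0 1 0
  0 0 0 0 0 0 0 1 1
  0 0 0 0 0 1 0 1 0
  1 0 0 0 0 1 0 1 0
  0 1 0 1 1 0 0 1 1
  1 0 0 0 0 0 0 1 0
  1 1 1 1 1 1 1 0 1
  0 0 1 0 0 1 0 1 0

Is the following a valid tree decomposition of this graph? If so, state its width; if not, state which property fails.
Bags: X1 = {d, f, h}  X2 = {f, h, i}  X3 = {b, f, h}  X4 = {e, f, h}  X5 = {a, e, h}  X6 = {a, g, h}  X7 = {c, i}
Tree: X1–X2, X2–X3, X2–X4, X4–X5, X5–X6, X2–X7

A tree decomposition must satisfy three properties: every vertex lies in some bag; for every edge, both endpoints lie together in some bag; and for every vertex, the bags containing it form a connected subtree. Here edge (h,c) lies in no bag, so the decomposition is invalid.

No — edge (h,c) lies in no bag.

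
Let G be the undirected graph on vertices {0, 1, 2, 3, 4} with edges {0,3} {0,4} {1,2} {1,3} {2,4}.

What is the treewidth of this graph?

2

A width-2 tree decomposition is:
Bags: B1 = {0, 1, 3}  B2 = {0, 1, 4}  B3 = {1, 2, 4}
Tree: B1–B2, B2–B3
Every bag has size at most 3, so the width is 3 − 1 = 2 and tw(G) ≤ 2. Since 1–3–0–4–2–1 is a cycle in G, G is not acyclic. Forests are exactly the graphs of treewidth ≤ 1, so tw(G) ≥ 2. Hence tw(G) = 2 exactly.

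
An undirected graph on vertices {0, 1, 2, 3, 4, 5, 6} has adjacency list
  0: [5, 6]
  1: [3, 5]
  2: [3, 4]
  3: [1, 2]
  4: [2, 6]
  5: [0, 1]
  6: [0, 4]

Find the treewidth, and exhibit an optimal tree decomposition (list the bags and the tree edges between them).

Treewidth 2.
One such decomposition:
Bags: B1 = {0, 1, 5}  B2 = {0, 1, 3}  B3 = {0, 2, 3}  B4 = {0, 2, 4}  B5 = {0, 4, 6}
Tree: B1–B2, B2–B3, B3–B4, B4–B5

The largest bag has 3 vertices, giving width 2; this decomposition certifies tw(G) ≤ 2. For the lower bound, G contains the cycle 0–5–1–3–2–4–6–0, so G is not a forest; only forests have treewidth ≤ 1, hence tw(G) ≥ 2. Combining the bounds, tw(G) = 2.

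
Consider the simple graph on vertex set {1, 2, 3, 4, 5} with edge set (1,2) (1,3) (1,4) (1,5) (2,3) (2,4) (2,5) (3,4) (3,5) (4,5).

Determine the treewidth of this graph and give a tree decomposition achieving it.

A single bag containing all 5 vertices is trivially a valid decomposition of width 4. Conversely, {1, 2, 3, 4, 5} is a clique of size 5, and the vertices of any clique must share a bag in every tree decomposition; so some bag has ≥ 5 vertices and tw(G) ≥ 4. The upper and lower bounds meet at 4, so that is the treewidth.

Treewidth 4.
One such decomposition:
Bags: B1 = {1, 2, 3, 4, 5}
Tree: (single bag)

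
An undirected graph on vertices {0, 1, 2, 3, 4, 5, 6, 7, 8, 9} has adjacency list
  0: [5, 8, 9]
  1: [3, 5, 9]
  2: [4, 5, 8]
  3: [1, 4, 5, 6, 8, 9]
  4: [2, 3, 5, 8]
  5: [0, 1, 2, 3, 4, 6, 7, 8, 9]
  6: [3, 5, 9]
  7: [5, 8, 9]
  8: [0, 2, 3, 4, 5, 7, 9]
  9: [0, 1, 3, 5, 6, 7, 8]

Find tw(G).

A width-3 tree decomposition is:
Bags: B1 = {1, 3, 5, 9}  B2 = {3, 5, 6, 9}  B3 = {3, 5, 8, 9}  B4 = {5, 7, 8, 9}  B5 = {3, 4, 5, 8}  B6 = {2, 4, 5, 8}  B7 = {0, 5, 8, 9}
Tree: B1–B2, B1–B3, B3–B4, B3–B5, B5–B6, B4–B7
The largest bag has 4 vertices, giving width 3; this decomposition certifies tw(G) ≤ 3. Conversely, {0, 5, 8, 9} is a clique of size 4, and the vertices of any clique must share a bag in every tree decomposition; so some bag has ≥ 4 vertices and tw(G) ≥ 3. The upper and lower bounds meet at 3, so that is the treewidth.

3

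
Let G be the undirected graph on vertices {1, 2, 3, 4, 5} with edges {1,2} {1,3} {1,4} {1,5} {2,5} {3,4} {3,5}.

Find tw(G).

2

A width-2 tree decomposition is:
Bags: B1 = {1, 3, 5}  B2 = {1, 3, 4}  B3 = {1, 2, 5}
Tree: B1–B2, B1–B3
Each bag holds 3 vertices, so the decomposition has width 2, which upper-bounds the treewidth. For the lower bound, the 3 vertices {1, 2, 5} are pairwise adjacent, and any tree decomposition puts a clique entirely inside one bag — forcing width ≥ 2. Hence tw(G) = 2 exactly.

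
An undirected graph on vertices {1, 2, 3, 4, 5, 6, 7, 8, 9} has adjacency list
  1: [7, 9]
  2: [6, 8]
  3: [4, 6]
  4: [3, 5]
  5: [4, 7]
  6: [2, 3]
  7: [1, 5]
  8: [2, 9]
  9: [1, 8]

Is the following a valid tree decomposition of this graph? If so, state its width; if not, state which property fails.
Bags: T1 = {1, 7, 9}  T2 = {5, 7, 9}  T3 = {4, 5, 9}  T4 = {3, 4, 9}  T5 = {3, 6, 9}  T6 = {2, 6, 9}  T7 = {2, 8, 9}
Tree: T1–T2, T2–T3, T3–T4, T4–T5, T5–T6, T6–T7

Vertex coverage: the bags together contain {1, 2, 3, 4, 5, 6, 7, 8, 9}, the full vertex set. Edge coverage: each edge of G has both endpoints in at least one bag. Running intersection: for every vertex, the bags containing it form a connected subtree. All three properties hold, so this is a valid tree decomposition of width max|bag| − 1 = 2, and hence tw(G) ≤ 2.

Yes; width 2.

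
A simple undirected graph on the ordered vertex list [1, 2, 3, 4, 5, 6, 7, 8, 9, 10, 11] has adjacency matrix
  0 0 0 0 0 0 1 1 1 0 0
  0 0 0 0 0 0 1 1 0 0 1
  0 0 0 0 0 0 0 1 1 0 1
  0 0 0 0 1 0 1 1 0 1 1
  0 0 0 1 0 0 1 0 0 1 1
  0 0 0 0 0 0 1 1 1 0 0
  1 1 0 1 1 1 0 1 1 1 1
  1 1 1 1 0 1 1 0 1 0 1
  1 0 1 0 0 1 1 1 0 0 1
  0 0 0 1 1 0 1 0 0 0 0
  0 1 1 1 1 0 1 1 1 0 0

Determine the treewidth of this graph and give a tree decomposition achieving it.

Treewidth 3.
One such decomposition:
Bags: B1 = {7, 8, 9, 11}  B2 = {1, 7, 8, 9}  B3 = {4, 7, 8, 11}  B4 = {4, 5, 7, 11}  B5 = {2, 7, 8, 11}  B6 = {6, 7, 8, 9}  B7 = {4, 5, 7, 10}  B8 = {3, 8, 9, 11}
Tree: B1–B2, B1–B3, B3–B4, B1–B5, B2–B6, B4–B7, B1–B8

Every bag has size at most 4, so the width is 4 − 1 = 3 and tw(G) ≤ 3. On the other hand G contains the 4-clique {3, 8, 9, 11}. A clique must lie in a single bag of any decomposition, so no decomposition can have width below 3. Therefore the treewidth is 3.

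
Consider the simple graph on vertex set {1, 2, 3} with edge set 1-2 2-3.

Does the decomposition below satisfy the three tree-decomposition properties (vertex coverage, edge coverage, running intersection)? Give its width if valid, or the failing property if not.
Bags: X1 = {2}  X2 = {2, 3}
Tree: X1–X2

No — vertex 1 appears in no bag.

A tree decomposition must satisfy three properties: every vertex lies in some bag; for every edge, both endpoints lie together in some bag; and for every vertex, the bags containing it form a connected subtree. Here vertex 1 appears in no bag, so the decomposition is invalid.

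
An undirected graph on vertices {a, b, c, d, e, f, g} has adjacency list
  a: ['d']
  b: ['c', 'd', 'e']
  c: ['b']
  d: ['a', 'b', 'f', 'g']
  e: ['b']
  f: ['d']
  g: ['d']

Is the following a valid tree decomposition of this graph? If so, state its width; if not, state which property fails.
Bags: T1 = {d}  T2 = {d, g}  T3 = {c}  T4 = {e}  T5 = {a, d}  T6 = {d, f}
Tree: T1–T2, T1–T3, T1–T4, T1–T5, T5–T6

A tree decomposition must satisfy three properties: every vertex lies in some bag; for every edge, both endpoints lie together in some bag; and for every vertex, the bags containing it form a connected subtree. Here vertex b appears in no bag, so the decomposition is invalid.

No — vertex b appears in no bag.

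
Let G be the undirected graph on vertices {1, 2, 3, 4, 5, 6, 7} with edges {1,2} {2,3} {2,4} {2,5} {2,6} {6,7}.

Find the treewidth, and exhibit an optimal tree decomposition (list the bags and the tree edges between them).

Treewidth 1.
One such decomposition:
Bags: B1 = {2, 6}  B2 = {2, 4}  B3 = {2, 5}  B4 = {6, 7}  B5 = {1, 2}  B6 = {2, 3}
Tree: B1–B2, B1–B3, B1–B4, B1–B5, B1–B6

Each bag holds 2 vertices, so the decomposition has width 1, which upper-bounds the treewidth. Any graph with an edge has treewidth ≥ 1, and G has the edge 2–6. The upper and lower bounds meet at 1, so that is the treewidth.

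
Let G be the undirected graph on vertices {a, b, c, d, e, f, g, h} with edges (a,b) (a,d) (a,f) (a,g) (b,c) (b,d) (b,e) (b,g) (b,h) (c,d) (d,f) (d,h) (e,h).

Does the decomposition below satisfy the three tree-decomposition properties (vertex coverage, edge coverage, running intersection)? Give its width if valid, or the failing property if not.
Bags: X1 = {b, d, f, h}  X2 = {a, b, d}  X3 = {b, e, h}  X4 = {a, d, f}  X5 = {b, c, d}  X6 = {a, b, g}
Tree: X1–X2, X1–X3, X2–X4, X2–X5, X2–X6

No — bags containing vertex f are not connected in the tree.

A tree decomposition must satisfy three properties: every vertex lies in some bag; for every edge, both endpoints lie together in some bag; and for every vertex, the bags containing it form a connected subtree. Here bags containing vertex f are not connected in the tree, so the decomposition is invalid.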